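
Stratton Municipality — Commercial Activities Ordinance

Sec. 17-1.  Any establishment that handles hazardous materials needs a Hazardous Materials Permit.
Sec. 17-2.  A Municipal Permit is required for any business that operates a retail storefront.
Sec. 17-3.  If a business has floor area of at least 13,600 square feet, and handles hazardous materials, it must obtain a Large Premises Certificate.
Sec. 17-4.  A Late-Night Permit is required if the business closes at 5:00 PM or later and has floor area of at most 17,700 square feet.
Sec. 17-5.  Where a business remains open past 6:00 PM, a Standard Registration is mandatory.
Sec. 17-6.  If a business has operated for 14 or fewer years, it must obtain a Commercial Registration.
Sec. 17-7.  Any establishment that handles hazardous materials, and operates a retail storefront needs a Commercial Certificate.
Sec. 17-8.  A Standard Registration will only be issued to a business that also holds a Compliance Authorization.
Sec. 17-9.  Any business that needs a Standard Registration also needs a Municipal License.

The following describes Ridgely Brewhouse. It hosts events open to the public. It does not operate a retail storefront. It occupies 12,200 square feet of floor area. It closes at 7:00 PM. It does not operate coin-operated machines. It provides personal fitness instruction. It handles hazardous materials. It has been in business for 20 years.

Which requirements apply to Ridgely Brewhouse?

Sec. 17-1. handles hazardous materials → Hazardous Materials Permit required.
Sec. 17-2. does not operate a retail storefront → Municipal Permit not required.
Sec. 17-3. floor area 12,200 square feet < 13,600 square feet; handles hazardous materials → Large Premises Certificate not required.
Sec. 17-4. closes 7:00 PM, after 5:00 PM; floor area 12,200 square feet ≤ 17,700 square feet → Late-Night Permit required.
Sec. 17-5. closes 7:00 PM, after 6:00 PM → Standard Registration required.
Sec. 17-6. years in business 20 > 14 → Commercial Registration not required.
Sec. 17-7. handles hazardous materials; does not operate a retail storefront → Commercial Certificate not required.
Sec. 17-8. Standard Registration is required → Compliance Authorization also required.
Sec. 17-9. Standard Registration is required → Municipal License also required.

Compliance Authorization, Hazardous Materials Permit, Late-Night Permit, Municipal License, Standard Registration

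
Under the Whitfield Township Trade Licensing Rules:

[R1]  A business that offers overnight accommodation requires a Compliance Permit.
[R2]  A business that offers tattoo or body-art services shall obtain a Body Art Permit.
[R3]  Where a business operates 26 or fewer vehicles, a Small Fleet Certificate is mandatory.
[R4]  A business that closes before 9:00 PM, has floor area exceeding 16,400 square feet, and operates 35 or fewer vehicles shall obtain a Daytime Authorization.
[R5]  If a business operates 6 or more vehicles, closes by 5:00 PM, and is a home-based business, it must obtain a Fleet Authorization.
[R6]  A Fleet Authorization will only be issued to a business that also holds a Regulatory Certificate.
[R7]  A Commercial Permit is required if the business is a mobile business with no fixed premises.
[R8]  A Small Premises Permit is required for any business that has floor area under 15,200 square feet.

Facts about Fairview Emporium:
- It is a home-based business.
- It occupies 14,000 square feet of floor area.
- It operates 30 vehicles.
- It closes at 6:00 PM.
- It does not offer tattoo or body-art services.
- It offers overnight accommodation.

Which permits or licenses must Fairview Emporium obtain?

Compliance Permit, Small Premises Permit

[R1] offers overnight accommodation → Compliance Permit required.
[R2] does not offer tattoo or body-art services → Body Art Permit not required.
[R3] vehicles 30 > 26 → Small Fleet Certificate not required.
[R4] closes 6:00 PM, at/before 9:00 PM; floor area 14,000 square feet ≤ 16,400 square feet; vehicles 30 ≤ 35 → Daytime Authorization not required.
[R5] vehicles 30 ≥ 6; closes 6:00 PM, after 5:00 PM; is a home-based business → Fleet Authorization not required.
[R6] Fleet Authorization is not required → no effect.
[R7] is a home-based business (not: is a mobile business with no fixed premises) → Commercial Permit not required.
[R8] floor area 14,000 square feet < 15,200 square feet → Small Premises Permit required.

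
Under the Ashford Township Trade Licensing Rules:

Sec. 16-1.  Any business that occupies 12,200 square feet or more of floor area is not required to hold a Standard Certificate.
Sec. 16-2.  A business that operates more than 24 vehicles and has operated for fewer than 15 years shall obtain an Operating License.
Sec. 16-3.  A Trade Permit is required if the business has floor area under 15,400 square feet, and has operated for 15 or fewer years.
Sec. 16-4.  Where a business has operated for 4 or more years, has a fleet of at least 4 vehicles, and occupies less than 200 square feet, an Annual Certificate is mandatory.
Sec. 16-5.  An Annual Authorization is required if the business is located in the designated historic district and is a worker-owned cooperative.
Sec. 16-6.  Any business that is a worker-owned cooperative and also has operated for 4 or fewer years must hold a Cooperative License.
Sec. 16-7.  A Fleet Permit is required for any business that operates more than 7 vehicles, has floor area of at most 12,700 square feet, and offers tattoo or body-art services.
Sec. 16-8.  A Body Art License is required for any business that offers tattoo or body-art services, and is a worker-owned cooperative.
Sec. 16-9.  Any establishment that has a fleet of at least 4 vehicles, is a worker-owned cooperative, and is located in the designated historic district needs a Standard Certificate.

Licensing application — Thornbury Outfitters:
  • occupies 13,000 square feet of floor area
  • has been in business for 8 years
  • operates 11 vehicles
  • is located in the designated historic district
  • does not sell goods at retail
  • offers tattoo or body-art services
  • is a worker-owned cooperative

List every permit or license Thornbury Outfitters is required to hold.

Annual Authorization, Body Art License, Trade Permit

Sec. 16-1. floor area 13,000 square feet ≥ 12,200 square feet → exempt from Standard Certificate.
Sec. 16-2. vehicles 11 ≤ 24; years in business 8 < 15 → Operating License not required.
Sec. 16-3. floor area 13,000 square feet < 15,400 square feet; years in business 8 ≤ 15 → Trade Permit required.
Sec. 16-4. years in business 8 ≥ 4; vehicles 11 ≥ 4; floor area 13,000 square feet ≥ 200 square feet → Annual Certificate not required.
Sec. 16-5. is located in the designated historic district; is a worker-owned cooperative → Annual Authorization required.
Sec. 16-6. is a worker-owned cooperative; years in business 8 > 4 → Cooperative License not required.
Sec. 16-7. vehicles 11 > 7; floor area 13,000 square feet > 12,700 square feet; offers tattoo or body-art services → Fleet Permit not required.
Sec. 16-8. offers tattoo or body-art services; is a worker-owned cooperative → Body Art License required.
Sec. 16-9. vehicles 11 ≥ 4; is a worker-owned cooperative; is located in the designated historic district → Standard Certificate required.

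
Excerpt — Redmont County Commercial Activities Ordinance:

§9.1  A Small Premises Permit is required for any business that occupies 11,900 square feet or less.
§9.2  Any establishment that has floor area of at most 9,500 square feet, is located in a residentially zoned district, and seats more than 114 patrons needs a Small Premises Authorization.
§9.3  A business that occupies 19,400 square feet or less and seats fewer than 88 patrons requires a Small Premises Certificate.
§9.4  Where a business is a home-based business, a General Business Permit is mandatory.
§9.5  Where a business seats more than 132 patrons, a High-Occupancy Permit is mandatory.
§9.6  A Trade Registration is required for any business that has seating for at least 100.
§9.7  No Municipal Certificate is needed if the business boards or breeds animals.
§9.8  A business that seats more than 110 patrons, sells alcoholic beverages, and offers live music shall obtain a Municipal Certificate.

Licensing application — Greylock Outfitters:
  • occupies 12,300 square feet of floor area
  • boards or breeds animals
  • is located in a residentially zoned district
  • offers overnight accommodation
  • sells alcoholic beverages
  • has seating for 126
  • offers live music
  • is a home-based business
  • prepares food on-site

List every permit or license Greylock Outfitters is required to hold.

General Business Permit, Trade Registration

§9.1 floor area 12,300 square feet > 11,900 square feet → Small Premises Permit not required.
§9.2 floor area 12,300 square feet > 9,500 square feet; is located in a residentially zoned district; seating 126 > 114 → Small Premises Authorization not required.
§9.3 floor area 12,300 square feet ≤ 19,400 square feet; seating 126 ≥ 88 → Small Premises Certificate not required.
§9.4 is a home-based business → General Business Permit required.
§9.5 seating 126 ≤ 132 → High-Occupancy Permit not required.
§9.6 seating 126 ≥ 100 → Trade Registration required.
§9.7 boards or breeds animals → exempt from Municipal Certificate.
§9.8 seating 126 > 110; sells alcoholic beverages; offers live music → Municipal Certificate required.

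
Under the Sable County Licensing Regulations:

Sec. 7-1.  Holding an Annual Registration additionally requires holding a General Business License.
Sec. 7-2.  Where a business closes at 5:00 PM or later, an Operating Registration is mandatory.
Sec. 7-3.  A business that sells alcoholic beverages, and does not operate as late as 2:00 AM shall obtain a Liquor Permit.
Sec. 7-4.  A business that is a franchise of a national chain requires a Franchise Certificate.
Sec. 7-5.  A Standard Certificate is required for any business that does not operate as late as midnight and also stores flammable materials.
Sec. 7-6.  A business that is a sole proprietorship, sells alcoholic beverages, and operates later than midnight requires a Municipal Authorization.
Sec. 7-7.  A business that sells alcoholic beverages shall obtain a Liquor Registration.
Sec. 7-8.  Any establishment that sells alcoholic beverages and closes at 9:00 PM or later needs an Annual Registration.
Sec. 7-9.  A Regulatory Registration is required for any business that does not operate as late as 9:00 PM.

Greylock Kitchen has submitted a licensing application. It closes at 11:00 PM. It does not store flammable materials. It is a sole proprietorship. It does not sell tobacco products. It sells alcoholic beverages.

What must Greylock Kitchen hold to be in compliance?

Annual Registration, General Business License, Liquor Permit, Liquor Registration, Operating Registration

Sec. 7-1. Annual Registration is required → General Business License also required.
Sec. 7-2. closes 11:00 PM, after 5:00 PM → Operating Registration required.
Sec. 7-3. sells alcoholic beverages; closes 11:00 PM, at/before 2:00 AM → Liquor Permit required.
Sec. 7-4. is a sole proprietorship (not: is a franchise of a national chain) → Franchise Certificate not required.
Sec. 7-5. closes 11:00 PM, at/before midnight; does not store flammable materials → Standard Certificate not required.
Sec. 7-6. is a sole proprietorship; sells alcoholic beverages; closes 11:00 PM, at/before midnight → Municipal Authorization not required.
Sec. 7-7. sells alcoholic beverages → Liquor Registration required.
Sec. 7-8. sells alcoholic beverages; closes 11:00 PM, after 9:00 PM → Annual Registration required.
Sec. 7-9. closes 11:00 PM, after 9:00 PM → Regulatory Registration not required.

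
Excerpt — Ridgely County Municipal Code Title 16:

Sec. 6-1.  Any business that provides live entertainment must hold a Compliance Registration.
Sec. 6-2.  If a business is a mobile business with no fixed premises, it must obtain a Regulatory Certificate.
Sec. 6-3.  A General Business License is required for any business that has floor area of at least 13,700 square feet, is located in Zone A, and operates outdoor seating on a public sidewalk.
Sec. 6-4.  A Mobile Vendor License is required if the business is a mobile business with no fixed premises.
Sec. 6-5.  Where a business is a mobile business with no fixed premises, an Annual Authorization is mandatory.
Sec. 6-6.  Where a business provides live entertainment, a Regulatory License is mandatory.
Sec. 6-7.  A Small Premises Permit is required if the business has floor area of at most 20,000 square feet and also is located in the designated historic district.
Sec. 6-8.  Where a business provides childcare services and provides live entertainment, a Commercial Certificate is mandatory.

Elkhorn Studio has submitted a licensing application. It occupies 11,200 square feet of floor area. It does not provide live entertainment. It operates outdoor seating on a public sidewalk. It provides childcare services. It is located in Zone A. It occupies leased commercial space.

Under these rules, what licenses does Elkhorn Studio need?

None

Sec. 6-1. does not provide live entertainment → Compliance Registration not required.
Sec. 6-2. occupies leased commercial space (not: is a mobile business with no fixed premises) → Regulatory Certificate not required.
Sec. 6-3. floor area 11,200 square feet < 13,700 square feet; is located in Zone A; operates outdoor seating on a public sidewalk → General Business License not required.
Sec. 6-4. occupies leased commercial space (not: is a mobile business with no fixed premises) → Mobile Vendor License not required.
Sec. 6-5. occupies leased commercial space (not: is a mobile business with no fixed premises) → Annual Authorization not required.
Sec. 6-6. does not provide live entertainment → Regulatory License not required.
Sec. 6-7. floor area 11,200 square feet ≤ 20,000 square feet; is located in Zone A (not: is located in the designated historic district) → Small Premises Permit not required.
Sec. 6-8. provides childcare services; does not provide live entertainment → Commercial Certificate not required.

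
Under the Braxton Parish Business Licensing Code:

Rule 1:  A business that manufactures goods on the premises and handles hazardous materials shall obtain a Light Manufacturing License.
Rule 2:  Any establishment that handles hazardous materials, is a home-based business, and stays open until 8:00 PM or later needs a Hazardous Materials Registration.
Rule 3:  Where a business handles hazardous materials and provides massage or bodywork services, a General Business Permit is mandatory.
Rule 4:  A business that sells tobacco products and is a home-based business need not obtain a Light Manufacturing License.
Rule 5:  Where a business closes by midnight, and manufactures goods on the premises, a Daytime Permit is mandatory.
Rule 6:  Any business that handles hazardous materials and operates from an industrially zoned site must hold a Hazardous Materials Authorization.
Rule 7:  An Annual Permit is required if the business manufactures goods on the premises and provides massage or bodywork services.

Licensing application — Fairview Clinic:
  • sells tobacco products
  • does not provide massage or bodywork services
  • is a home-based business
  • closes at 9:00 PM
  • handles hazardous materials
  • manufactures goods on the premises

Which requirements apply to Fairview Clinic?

Rule 1: manufactures goods on the premises; handles hazardous materials → Light Manufacturing License required.
Rule 2: handles hazardous materials; is a home-based business; closes 9:00 PM, after 8:00 PM → Hazardous Materials Registration required.
Rule 3: handles hazardous materials; does not provide massage or bodywork services → General Business Permit not required.
Rule 4: sells tobacco products; is a home-based business → exempt from Light Manufacturing License.
Rule 5: closes 9:00 PM, at/before midnight; manufactures goods on the premises → Daytime Permit required.
Rule 6: handles hazardous materials; is a home-based business (not: operates from an industrially zoned site) → Hazardous Materials Authorization not required.
Rule 7: manufactures goods on the premises; does not provide massage or bodywork services → Annual Permit not required.

Daytime Permit, Hazardous Materials Registration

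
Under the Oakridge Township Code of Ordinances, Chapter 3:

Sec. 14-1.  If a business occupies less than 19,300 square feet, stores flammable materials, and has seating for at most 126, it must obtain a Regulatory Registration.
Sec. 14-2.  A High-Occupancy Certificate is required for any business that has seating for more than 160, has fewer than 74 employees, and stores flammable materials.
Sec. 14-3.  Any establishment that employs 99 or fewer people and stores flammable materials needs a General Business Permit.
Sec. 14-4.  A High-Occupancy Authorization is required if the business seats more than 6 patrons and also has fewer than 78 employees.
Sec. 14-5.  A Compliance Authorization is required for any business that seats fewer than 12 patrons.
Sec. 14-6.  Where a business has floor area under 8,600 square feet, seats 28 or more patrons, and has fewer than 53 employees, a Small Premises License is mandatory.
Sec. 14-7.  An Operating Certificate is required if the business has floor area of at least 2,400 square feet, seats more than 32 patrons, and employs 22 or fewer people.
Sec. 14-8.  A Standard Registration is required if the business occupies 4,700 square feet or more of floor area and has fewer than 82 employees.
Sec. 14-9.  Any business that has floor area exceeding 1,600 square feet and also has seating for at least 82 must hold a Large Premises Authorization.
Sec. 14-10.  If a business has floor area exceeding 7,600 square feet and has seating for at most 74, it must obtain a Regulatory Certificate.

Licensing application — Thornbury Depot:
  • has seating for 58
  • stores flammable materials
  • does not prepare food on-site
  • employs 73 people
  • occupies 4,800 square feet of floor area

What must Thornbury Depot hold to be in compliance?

Sec. 14-1. floor area 4,800 square feet < 19,300 square feet; stores flammable materials; seating 58 ≤ 126 → Regulatory Registration required.
Sec. 14-2. seating 58 ≤ 160; employees 73 < 74; stores flammable materials → High-Occupancy Certificate not required.
Sec. 14-3. employees 73 ≤ 99; stores flammable materials → General Business Permit required.
Sec. 14-4. seating 58 > 6; employees 73 < 78 → High-Occupancy Authorization required.
Sec. 14-5. seating 58 ≥ 12 → Compliance Authorization not required.
Sec. 14-6. floor area 4,800 square feet < 8,600 square feet; seating 58 ≥ 28; employees 73 ≥ 53 → Small Premises License not required.
Sec. 14-7. floor area 4,800 square feet ≥ 2,400 square feet; seating 58 > 32; employees 73 > 22 → Operating Certificate not required.
Sec. 14-8. floor area 4,800 square feet ≥ 4,700 square feet; employees 73 < 82 → Standard Registration required.
Sec. 14-9. floor area 4,800 square feet > 1,600 square feet; seating 58 < 82 → Large Premises Authorization not required.
Sec. 14-10. floor area 4,800 square feet ≤ 7,600 square feet; seating 58 ≤ 74 → Regulatory Certificate not required.

General Business Permit, High-Occupancy Authorization, Regulatory Registration, Standard Registration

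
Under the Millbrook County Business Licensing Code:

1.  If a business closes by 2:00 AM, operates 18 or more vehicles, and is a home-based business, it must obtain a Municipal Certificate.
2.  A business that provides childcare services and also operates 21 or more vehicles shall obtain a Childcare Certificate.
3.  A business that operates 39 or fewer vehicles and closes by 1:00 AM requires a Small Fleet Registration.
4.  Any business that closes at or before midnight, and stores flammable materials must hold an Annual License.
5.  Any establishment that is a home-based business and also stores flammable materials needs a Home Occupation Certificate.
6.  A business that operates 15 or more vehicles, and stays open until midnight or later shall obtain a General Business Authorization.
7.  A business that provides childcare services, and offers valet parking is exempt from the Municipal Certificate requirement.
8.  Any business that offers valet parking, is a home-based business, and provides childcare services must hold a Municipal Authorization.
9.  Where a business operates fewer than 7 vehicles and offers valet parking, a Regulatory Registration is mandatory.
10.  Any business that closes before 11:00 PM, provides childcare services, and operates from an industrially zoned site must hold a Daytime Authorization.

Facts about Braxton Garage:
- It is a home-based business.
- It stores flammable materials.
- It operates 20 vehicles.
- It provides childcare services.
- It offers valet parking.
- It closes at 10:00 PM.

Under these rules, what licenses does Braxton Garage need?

Annual License, Home Occupation Certificate, Municipal Authorization, Small Fleet Registration

1. closes 10:00 PM, at/before 2:00 AM; vehicles 20 ≥ 18; is a home-based business → Municipal Certificate required.
2. provides childcare services; vehicles 20 < 21 → Childcare Certificate not required.
3. vehicles 20 ≤ 39; closes 10:00 PM, at/before 1:00 AM → Small Fleet Registration required.
4. closes 10:00 PM, at/before midnight; stores flammable materials → Annual License required.
5. is a home-based business; stores flammable materials → Home Occupation Certificate required.
6. vehicles 20 ≥ 15; closes 10:00 PM, at/before midnight → General Business Authorization not required.
7. provides childcare services; offers valet parking → exempt from Municipal Certificate.
8. offers valet parking; is a home-based business; provides childcare services → Municipal Authorization required.
9. vehicles 20 ≥ 7; offers valet parking → Regulatory Registration not required.
10. closes 10:00 PM, at/before 11:00 PM; provides childcare services; is a home-based business (not: operates from an industrially zoned site) → Daytime Authorization not required.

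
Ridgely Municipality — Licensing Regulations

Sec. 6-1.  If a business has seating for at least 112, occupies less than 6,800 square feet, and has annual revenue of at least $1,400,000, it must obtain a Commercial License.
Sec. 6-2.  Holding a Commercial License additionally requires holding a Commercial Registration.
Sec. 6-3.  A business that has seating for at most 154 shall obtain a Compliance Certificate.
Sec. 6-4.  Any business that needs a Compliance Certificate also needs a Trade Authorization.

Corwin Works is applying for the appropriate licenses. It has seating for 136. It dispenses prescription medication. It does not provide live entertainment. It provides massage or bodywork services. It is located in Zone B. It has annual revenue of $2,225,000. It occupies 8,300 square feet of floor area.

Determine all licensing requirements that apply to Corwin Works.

Sec. 6-1. seating 136 ≥ 112; floor area 8,300 square feet ≥ 6,800 square feet; revenue $2,225,000 ≥ $1,400,000 → Commercial License not required.
Sec. 6-2. Commercial License is not required → no effect.
Sec. 6-3. seating 136 ≤ 154 → Compliance Certificate required.
Sec. 6-4. Compliance Certificate is required → Trade Authorization also required.

Compliance Certificate, Trade Authorization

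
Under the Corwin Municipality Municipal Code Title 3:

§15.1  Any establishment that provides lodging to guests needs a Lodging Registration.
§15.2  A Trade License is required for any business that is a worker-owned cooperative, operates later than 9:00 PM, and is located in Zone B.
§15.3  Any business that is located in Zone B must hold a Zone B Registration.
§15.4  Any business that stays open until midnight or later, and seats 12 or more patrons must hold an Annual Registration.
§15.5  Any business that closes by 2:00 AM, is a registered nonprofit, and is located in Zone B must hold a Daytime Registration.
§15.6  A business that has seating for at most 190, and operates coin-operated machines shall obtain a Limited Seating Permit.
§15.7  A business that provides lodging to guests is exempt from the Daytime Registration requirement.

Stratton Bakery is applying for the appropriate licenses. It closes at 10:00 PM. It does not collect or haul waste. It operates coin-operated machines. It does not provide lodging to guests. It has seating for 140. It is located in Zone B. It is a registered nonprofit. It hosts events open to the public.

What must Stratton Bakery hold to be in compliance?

§15.1 does not provide lodging to guests → Lodging Registration not required.
§15.2 is a registered nonprofit (not: is a worker-owned cooperative); closes 10:00 PM, after 9:00 PM; is located in Zone B → Trade License not required.
§15.3 is located in Zone B → Zone B Registration required.
§15.4 closes 10:00 PM, at/before midnight; seating 140 ≥ 12 → Annual Registration not required.
§15.5 closes 10:00 PM, at/before 2:00 AM; is a registered nonprofit; is located in Zone B → Daytime Registration required.
§15.6 seating 140 ≤ 190; operates coin-operated machines → Limited Seating Permit required.
§15.7 does not provide lodging to guests → Daytime Registration exemption does not apply.

Daytime Registration, Limited Seating Permit, Zone B Registration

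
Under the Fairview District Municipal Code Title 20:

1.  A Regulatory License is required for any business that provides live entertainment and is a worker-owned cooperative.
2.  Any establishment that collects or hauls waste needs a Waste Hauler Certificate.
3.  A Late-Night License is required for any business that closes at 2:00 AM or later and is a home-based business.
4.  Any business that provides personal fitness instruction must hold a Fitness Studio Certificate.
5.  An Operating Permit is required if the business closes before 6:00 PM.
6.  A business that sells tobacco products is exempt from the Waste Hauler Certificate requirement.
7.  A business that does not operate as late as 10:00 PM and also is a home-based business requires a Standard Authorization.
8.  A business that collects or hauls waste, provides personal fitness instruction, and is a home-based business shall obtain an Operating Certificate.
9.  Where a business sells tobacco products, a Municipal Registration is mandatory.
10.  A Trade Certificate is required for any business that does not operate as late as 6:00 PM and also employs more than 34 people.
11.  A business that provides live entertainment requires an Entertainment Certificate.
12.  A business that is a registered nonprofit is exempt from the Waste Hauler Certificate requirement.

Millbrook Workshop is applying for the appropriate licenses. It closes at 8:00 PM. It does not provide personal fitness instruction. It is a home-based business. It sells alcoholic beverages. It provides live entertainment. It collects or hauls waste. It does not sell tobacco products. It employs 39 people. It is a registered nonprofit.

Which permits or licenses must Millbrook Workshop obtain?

Entertainment Certificate, Standard Authorization

1. provides live entertainment; is a registered nonprofit (not: is a worker-owned cooperative) → Regulatory License not required.
2. collects or hauls waste → Waste Hauler Certificate required.
3. closes 8:00 PM, at/before 2:00 AM; is a home-based business → Late-Night License not required.
4. does not provide personal fitness instruction → Fitness Studio Certificate not required.
5. closes 8:00 PM, after 6:00 PM → Operating Permit not required.
6. does not sell tobacco products → Waste Hauler Certificate exemption does not apply.
7. closes 8:00 PM, at/before 10:00 PM; is a home-based business → Standard Authorization required.
8. collects or hauls waste; does not provide personal fitness instruction; is a home-based business → Operating Certificate not required.
9. does not sell tobacco products → Municipal Registration not required.
10. closes 8:00 PM, after 6:00 PM; employees 39 > 34 → Trade Certificate not required.
11. provides live entertainment → Entertainment Certificate required.
12. is a registered nonprofit → exempt from Waste Hauler Certificate.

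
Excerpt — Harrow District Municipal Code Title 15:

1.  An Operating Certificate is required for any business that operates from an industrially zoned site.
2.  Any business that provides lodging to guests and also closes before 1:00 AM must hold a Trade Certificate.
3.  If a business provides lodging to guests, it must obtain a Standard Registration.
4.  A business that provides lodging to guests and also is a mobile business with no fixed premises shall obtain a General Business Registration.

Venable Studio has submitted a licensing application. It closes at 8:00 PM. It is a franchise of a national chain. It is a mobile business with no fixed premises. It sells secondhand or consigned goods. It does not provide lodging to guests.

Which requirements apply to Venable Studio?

1. is a mobile business with no fixed premises (not: operates from an industrially zoned site) → Operating Certificate not required.
2. does not provide lodging to guests; closes 8:00 PM, at/before 1:00 AM → Trade Certificate not required.
3. does not provide lodging to guests → Standard Registration not required.
4. does not provide lodging to guests; is a mobile business with no fixed premises → General Business Registration not required.

None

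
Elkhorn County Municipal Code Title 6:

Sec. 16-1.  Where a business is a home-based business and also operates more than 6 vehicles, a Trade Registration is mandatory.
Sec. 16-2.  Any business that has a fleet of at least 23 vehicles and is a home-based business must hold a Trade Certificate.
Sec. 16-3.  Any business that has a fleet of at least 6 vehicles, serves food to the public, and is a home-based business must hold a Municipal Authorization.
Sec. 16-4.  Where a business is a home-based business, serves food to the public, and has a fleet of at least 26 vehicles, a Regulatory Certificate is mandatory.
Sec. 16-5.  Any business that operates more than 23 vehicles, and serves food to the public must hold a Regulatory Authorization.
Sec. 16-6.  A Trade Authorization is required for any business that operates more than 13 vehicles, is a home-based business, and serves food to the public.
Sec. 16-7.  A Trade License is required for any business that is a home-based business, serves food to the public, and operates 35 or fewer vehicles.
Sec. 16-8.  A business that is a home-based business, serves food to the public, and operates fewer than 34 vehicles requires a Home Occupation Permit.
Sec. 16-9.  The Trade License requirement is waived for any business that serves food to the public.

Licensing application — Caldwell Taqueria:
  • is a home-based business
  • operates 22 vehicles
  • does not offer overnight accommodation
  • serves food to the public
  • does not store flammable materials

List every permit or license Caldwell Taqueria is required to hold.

Home Occupation Permit, Municipal Authorization, Trade Authorization, Trade Registration

Sec. 16-1. is a home-based business; vehicles 22 > 6 → Trade Registration required.
Sec. 16-2. vehicles 22 < 23; is a home-based business → Trade Certificate not required.
Sec. 16-3. vehicles 22 ≥ 6; serves food to the public; is a home-based business → Municipal Authorization required.
Sec. 16-4. is a home-based business; serves food to the public; vehicles 22 < 26 → Regulatory Certificate not required.
Sec. 16-5. vehicles 22 ≤ 23; serves food to the public → Regulatory Authorization not required.
Sec. 16-6. vehicles 22 > 13; is a home-based business; serves food to the public → Trade Authorization required.
Sec. 16-7. is a home-based business; serves food to the public; vehicles 22 ≤ 35 → Trade License required.
Sec. 16-8. is a home-based business; serves food to the public; vehicles 22 < 34 → Home Occupation Permit required.
Sec. 16-9. serves food to the public → exempt from Trade License.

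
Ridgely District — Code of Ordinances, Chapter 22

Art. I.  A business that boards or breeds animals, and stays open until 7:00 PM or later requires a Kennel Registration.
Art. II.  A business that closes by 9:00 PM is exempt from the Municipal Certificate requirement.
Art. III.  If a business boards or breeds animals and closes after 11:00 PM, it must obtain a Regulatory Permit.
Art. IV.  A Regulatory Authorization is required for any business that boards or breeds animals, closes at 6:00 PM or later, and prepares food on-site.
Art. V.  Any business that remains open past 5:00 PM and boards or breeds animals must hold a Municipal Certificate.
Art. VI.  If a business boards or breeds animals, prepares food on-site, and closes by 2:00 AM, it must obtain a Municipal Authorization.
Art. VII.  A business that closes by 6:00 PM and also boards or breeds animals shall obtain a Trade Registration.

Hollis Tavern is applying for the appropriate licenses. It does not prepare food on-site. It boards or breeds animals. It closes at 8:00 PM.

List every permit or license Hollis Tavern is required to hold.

Art. I. boards or breeds animals; closes 8:00 PM, after 7:00 PM → Kennel Registration required.
Art. II. closes 8:00 PM, at/before 9:00 PM → exempt from Municipal Certificate.
Art. III. boards or breeds animals; closes 8:00 PM, at/before 11:00 PM → Regulatory Permit not required.
Art. IV. boards or breeds animals; closes 8:00 PM, after 6:00 PM; does not prepare food on-site → Regulatory Authorization not required.
Art. V. closes 8:00 PM, after 5:00 PM; boards or breeds animals → Municipal Certificate required.
Art. VI. boards or breeds animals; does not prepare food on-site; closes 8:00 PM, at/before 2:00 AM → Municipal Authorization not required.
Art. VII. closes 8:00 PM, after 6:00 PM; boards or breeds animals → Trade Registration not required.

Kennel Registration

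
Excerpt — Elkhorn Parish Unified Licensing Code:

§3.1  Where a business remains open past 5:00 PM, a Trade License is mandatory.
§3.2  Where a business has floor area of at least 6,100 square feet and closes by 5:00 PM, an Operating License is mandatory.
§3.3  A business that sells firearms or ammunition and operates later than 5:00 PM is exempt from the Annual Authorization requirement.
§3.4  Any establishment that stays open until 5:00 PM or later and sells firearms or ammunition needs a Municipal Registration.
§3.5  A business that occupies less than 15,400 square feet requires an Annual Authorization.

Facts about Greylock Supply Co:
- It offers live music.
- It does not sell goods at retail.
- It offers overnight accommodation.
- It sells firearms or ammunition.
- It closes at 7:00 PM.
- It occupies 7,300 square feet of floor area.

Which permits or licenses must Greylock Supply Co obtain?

§3.1 closes 7:00 PM, after 5:00 PM → Trade License required.
§3.2 floor area 7,300 square feet ≥ 6,100 square feet; closes 7:00 PM, after 5:00 PM → Operating License not required.
§3.3 sells firearms or ammunition; closes 7:00 PM, after 5:00 PM → exempt from Annual Authorization.
§3.4 closes 7:00 PM, after 5:00 PM; sells firearms or ammunition → Municipal Registration required.
§3.5 floor area 7,300 square feet < 15,400 square feet → Annual Authorization required.

Municipal Registration, Trade License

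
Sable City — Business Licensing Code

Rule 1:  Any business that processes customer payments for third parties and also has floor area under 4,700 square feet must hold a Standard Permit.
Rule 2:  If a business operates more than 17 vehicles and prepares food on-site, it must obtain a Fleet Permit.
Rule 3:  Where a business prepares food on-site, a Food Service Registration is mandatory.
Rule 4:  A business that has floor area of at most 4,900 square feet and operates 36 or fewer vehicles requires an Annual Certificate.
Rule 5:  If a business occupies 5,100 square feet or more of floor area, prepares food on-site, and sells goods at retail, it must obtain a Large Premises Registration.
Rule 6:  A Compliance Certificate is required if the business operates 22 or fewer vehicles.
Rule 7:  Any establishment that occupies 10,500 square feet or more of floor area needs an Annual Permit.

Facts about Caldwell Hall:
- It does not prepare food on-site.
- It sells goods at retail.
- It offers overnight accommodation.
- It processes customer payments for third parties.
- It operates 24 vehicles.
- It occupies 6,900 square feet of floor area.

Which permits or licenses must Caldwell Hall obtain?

None

Rule 1: processes customer payments for third parties; floor area 6,900 square feet ≥ 4,700 square feet → Standard Permit not required.
Rule 2: vehicles 24 > 17; does not prepare food on-site → Fleet Permit not required.
Rule 3: does not prepare food on-site → Food Service Registration not required.
Rule 4: floor area 6,900 square feet > 4,900 square feet; vehicles 24 ≤ 36 → Annual Certificate not required.
Rule 5: floor area 6,900 square feet ≥ 5,100 square feet; does not prepare food on-site; sells goods at retail → Large Premises Registration not required.
Rule 6: vehicles 24 > 22 → Compliance Certificate not required.
Rule 7: floor area 6,900 square feet < 10,500 square feet → Annual Permit not required.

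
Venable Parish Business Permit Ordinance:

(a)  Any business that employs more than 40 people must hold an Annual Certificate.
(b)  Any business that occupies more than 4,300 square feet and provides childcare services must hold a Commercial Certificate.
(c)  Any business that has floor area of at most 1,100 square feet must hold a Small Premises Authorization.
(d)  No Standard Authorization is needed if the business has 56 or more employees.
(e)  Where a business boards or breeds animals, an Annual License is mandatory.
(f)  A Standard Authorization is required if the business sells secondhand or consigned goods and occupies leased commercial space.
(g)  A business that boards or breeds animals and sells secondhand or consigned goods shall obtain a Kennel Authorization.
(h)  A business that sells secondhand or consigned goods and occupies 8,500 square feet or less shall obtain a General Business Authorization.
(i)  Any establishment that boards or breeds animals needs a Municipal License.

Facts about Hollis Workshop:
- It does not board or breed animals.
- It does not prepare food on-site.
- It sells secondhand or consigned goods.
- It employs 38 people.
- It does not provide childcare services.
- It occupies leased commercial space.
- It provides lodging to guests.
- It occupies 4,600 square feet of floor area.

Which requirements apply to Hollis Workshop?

General Business Authorization, Standard Authorization

(a) employees 38 ≤ 40 → Annual Certificate not required.
(b) floor area 4,600 square feet > 4,300 square feet; does not provide childcare services → Commercial Certificate not required.
(c) floor area 4,600 square feet > 1,100 square feet → Small Premises Authorization not required.
(d) employees 38 < 56 → Standard Authorization exemption does not apply.
(e) does not board or breed animals → Annual License not required.
(f) sells secondhand or consigned goods; occupies leased commercial space → Standard Authorization required.
(g) does not board or breed animals; sells secondhand or consigned goods → Kennel Authorization not required.
(h) sells secondhand or consigned goods; floor area 4,600 square feet ≤ 8,500 square feet → General Business Authorization required.
(i) does not board or breed animals → Municipal License not required.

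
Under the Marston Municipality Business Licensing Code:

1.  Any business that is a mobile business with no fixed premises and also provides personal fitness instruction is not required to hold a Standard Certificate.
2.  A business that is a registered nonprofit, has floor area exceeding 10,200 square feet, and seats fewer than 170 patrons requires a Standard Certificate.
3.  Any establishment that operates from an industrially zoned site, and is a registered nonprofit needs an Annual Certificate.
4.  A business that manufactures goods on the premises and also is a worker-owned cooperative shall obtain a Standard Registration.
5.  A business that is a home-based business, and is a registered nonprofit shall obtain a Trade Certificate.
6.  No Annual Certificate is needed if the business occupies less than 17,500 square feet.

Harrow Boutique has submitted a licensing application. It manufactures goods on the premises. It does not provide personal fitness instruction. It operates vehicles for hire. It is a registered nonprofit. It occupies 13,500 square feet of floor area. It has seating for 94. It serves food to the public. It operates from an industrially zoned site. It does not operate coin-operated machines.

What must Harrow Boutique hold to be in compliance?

Standard Certificate

1. operates from an industrially zoned site (not: is a mobile business with no fixed premises); does not provide personal fitness instruction → Standard Certificate exemption does not apply.
2. is a registered nonprofit; floor area 13,500 square feet > 10,200 square feet; seating 94 < 170 → Standard Certificate required.
3. operates from an industrially zoned site; is a registered nonprofit → Annual Certificate required.
4. manufactures goods on the premises; is a registered nonprofit (not: is a worker-owned cooperative) → Standard Registration not required.
5. operates from an industrially zoned site (not: is a home-based business); is a registered nonprofit → Trade Certificate not required.
6. floor area 13,500 square feet < 17,500 square feet → exempt from Annual Certificate.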